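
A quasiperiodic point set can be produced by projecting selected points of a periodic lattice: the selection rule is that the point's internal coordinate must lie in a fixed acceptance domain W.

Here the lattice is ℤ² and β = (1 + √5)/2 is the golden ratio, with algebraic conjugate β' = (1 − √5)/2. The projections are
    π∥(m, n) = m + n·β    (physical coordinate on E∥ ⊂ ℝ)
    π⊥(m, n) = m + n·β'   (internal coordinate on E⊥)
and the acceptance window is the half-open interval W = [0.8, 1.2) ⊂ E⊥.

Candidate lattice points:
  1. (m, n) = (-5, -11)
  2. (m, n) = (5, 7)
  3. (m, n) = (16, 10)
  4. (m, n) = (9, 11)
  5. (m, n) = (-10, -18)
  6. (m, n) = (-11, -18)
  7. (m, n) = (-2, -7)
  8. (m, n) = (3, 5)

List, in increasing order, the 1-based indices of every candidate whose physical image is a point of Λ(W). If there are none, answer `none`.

Numerically β ≈ 1.61803 and β' = −1/β ≈ -0.61803.
[1] lift (-5,-11): star map gives 1.79837; window check 0.8 ≤ 1.79837 < 1.2 is false → out
[2] lift (5,7): star map gives 0.67376; window check 0.8 ≤ 0.67376 < 1.2 is false → out
[3] lift (16,10): star map gives 9.81966; window check 0.8 ≤ 9.81966 < 1.2 is false → out
[4] lift (9,11): star map gives 2.20163; window check 0.8 ≤ 2.20163 < 1.2 is false → out
[5] lift (-10,-18): star map gives 1.12461; window check 0.8 ≤ 1.12461 < 1.2 is true → IN Λ
[6] lift (-11,-18): star map gives 0.12461; window check 0.8 ≤ 0.12461 < 1.2 is false → out
[7] lift (-2,-7): star map gives 2.32624; window check 0.8 ≤ 2.32624 < 1.2 is false → out
[8] lift (3,5): star map gives -0.09017; window check 0.8 ≤ -0.09017 < 1.2 is false → out

5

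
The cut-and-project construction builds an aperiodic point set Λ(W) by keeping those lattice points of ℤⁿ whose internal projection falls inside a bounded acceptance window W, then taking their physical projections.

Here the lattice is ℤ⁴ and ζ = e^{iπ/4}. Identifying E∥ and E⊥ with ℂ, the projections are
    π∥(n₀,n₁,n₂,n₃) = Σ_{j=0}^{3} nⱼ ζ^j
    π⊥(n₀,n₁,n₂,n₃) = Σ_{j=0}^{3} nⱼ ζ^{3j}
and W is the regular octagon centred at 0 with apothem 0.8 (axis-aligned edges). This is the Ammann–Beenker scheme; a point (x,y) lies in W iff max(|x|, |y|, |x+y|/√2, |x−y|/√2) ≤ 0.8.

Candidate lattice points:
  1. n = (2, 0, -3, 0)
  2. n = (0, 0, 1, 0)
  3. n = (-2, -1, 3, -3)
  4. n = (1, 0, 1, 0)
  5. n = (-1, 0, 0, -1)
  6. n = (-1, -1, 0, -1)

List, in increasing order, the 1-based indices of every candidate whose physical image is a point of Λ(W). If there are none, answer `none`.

With ζ = e^{iπ/4} the internal vectors are ζ^0,ζ^3,ζ^6,ζ^9.
candidate 1: n = (2, 0, -3, 0) → π⊥ ≈ (+2.000000, +3.000000); max(|x|,|y|,|x±y|/√2) = 3.535534 > 0.8 ⇒ ∉ W
candidate 2: n = (0, 0, 1, 0) → π⊥ ≈ (+0.000000, -1.000000); max(|x|,|y|,|x±y|/√2) = 1.000000 > 0.8 ⇒ ∉ W
candidate 3: n = (-2, -1, 3, -3) → π⊥ ≈ (-3.414214, -5.828427); max(|x|,|y|,|x±y|/√2) = 6.535534 > 0.8 ⇒ ∉ W
candidate 4: n = (1, 0, 1, 0) → π⊥ ≈ (+1.000000, -1.000000); max(|x|,|y|,|x±y|/√2) = 1.414214 > 0.8 ⇒ ∉ W
candidate 5: n = (-1, 0, 0, -1) → π⊥ ≈ (-1.707107, -0.707107); max(|x|,|y|,|x±y|/√2) = 1.707107 > 0.8 ⇒ ∉ W
candidate 6: n = (-1, -1, 0, -1) → π⊥ ≈ (-1.000000, -1.414214); max(|x|,|y|,|x±y|/√2) = 1.707107 > 0.8 ⇒ ∉ W

none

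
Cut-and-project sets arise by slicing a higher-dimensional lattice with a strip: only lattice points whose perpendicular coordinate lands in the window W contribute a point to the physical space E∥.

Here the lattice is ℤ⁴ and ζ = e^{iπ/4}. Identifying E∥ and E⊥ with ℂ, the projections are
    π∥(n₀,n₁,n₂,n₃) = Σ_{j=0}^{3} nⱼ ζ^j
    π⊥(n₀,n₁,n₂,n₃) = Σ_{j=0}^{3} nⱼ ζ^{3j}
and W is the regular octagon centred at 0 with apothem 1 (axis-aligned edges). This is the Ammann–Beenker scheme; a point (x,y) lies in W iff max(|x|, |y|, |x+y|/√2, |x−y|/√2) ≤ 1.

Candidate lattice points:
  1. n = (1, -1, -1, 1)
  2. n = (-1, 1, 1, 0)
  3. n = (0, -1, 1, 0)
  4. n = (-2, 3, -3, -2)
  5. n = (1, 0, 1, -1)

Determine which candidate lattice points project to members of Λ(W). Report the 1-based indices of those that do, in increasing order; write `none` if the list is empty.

none

π⊥(n) = n₀ + n₁ζ³ + n₂ζ⁶ + n₃ζ⁹ where ζ = e^{iπ/4}.
#1 (1, -1, -1, 1): internal (2.4142, 1.0000); octagon support 2.4142 vs apothem 1 → ∉ W
#2 (-1, 1, 1, 0): internal (-1.7071, -0.2929); octagon support 1.7071 vs apothem 1 → ∉ W
#3 (0, -1, 1, 0): internal (0.7071, -1.7071); octagon support 1.7071 vs apothem 1 → ∉ W
#4 (-2, 3, -3, -2): internal (-5.5355, 3.7071); octagon support 6.5355 vs apothem 1 → ∉ W
#5 (1, 0, 1, -1): internal (0.2929, -1.7071); octagon support 1.7071 vs apothem 1 → ∉ W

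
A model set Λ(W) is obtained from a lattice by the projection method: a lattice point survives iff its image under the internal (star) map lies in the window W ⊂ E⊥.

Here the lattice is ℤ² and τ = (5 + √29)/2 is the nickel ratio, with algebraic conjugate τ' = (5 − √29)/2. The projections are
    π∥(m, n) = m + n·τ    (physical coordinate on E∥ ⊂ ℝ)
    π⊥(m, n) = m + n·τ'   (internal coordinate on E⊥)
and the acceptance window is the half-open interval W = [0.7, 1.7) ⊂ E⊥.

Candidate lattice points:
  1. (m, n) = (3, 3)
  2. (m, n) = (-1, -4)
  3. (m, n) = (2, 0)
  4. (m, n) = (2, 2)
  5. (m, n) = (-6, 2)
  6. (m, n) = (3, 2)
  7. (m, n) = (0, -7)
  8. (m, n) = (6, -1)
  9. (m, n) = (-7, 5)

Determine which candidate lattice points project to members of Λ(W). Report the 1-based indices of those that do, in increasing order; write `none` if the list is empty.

τ' = (5−√29)/2 ≈ -0.1926.
#1 (3,3): internal coord 3 + (3)·τ' = +2.4223; +2.4223 ∉ [0.7, 1.7) → out
#2 (-1,-4): internal coord -1 + (-4)·τ' = -0.2297; -0.2297 ∉ [0.7, 1.7) → out
#3 (2,0): internal coord 2 + (0)·τ' = +2.0000; +2.0000 ∉ [0.7, 1.7) → out
#4 (2,2): internal coord 2 + (2)·τ' = +1.6148; +1.6148 ∈ [0.7, 1.7) → IN Λ
#5 (-6,2): internal coord -6 + (2)·τ' = -6.3852; -6.3852 ∉ [0.7, 1.7) → out
#6 (3,2): internal coord 3 + (2)·τ' = +2.6148; +2.6148 ∉ [0.7, 1.7) → out
#7 (0,-7): internal coord 0 + (-7)·τ' = +1.3481; +1.3481 ∈ [0.7, 1.7) → IN Λ
#8 (6,-1): internal coord 6 + (-1)·τ' = +6.1926; +6.1926 ∉ [0.7, 1.7) → out
#9 (-7,5): internal coord -7 + (5)·τ' = -7.9629; -7.9629 ∉ [0.7, 1.7) → out

4, 7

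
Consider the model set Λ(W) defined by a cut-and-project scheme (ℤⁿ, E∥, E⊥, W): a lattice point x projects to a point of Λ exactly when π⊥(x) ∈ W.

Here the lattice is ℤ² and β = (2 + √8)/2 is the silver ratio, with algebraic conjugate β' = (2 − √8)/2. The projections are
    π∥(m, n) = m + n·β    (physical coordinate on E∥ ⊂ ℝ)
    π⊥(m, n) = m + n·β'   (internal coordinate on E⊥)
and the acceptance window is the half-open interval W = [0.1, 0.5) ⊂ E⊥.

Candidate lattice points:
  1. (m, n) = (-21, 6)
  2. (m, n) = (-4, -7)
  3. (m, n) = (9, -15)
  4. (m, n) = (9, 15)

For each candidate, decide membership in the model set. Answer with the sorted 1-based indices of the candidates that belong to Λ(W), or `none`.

none

Compute β' = (2−√8)/2 = -0.4142, so π⊥(m,n) = m -0.4142·n.
[1] lift (-21,6): star map gives -23.4853; window check 0.1 ≤ -23.4853 < 0.5 is false → out
[2] lift (-4,-7): star map gives -1.1005; window check 0.1 ≤ -1.1005 < 0.5 is false → out
[3] lift (9,-15): star map gives 15.2132; window check 0.1 ≤ 15.2132 < 0.5 is false → out
[4] lift (9,15): star map gives 2.7868; window check 0.1 ≤ 2.7868 < 0.5 is false → out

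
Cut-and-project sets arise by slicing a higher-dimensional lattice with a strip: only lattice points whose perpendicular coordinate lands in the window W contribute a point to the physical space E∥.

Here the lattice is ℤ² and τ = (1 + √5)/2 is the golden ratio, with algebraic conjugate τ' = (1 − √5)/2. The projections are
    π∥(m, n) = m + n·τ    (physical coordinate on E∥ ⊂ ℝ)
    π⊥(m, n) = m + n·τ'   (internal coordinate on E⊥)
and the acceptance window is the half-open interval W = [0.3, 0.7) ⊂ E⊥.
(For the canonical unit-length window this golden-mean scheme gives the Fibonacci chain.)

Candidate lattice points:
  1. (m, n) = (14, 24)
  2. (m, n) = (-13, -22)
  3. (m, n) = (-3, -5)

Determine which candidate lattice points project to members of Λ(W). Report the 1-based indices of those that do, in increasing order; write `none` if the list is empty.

2

Compute τ' = (1−√5)/2 = -0.61803, so π⊥(m,n) = m -0.61803·n.
#1 (14,24): internal coord 14 + (24)·τ' = -0.83282; -0.83282 ∉ [0.3, 0.7) → out
#2 (-13,-22): internal coord -13 + (-22)·τ' = +0.59675; +0.59675 ∈ [0.3, 0.7) → IN Λ
#3 (-3,-5): internal coord -3 + (-5)·τ' = +0.09017; +0.09017 ∉ [0.3, 0.7) → out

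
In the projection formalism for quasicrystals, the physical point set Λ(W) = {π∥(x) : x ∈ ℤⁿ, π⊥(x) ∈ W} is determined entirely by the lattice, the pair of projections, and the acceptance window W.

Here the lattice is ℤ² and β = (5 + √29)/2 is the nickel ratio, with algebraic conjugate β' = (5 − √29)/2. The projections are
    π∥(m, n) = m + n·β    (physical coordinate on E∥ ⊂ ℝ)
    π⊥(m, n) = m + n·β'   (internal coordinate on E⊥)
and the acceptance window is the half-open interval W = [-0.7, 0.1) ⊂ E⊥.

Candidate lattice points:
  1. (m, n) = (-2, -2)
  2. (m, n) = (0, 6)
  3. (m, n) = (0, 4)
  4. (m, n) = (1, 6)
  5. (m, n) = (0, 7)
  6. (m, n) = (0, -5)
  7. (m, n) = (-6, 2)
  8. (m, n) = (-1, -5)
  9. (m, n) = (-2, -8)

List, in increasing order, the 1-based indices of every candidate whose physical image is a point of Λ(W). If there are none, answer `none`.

Numerically β ≈ 5.19258 and β' = −1/β ≈ -0.19258.
[1] lift (-2,-2): star map gives -1.61484; window check -0.7 ≤ -1.61484 < 0.1 is false → out
[2] lift (0,6): star map gives -1.15549; window check -0.7 ≤ -1.15549 < 0.1 is false → out
[3] lift (0,4): star map gives -0.77033; window check -0.7 ≤ -0.77033 < 0.1 is false → out
[4] lift (1,6): star map gives -0.15549; window check -0.7 ≤ -0.15549 < 0.1 is true → IN Λ
[5] lift (0,7): star map gives -1.34808; window check -0.7 ≤ -1.34808 < 0.1 is false → out
[6] lift (0,-5): star map gives 0.96291; window check -0.7 ≤ 0.96291 < 0.1 is false → out
[7] lift (-6,2): star map gives -6.38516; window check -0.7 ≤ -6.38516 < 0.1 is false → out
[8] lift (-1,-5): star map gives -0.03709; window check -0.7 ≤ -0.03709 < 0.1 is true → IN Λ
[9] lift (-2,-8): star map gives -0.45934; window check -0.7 ≤ -0.45934 < 0.1 is true → IN Λ

4, 8, 9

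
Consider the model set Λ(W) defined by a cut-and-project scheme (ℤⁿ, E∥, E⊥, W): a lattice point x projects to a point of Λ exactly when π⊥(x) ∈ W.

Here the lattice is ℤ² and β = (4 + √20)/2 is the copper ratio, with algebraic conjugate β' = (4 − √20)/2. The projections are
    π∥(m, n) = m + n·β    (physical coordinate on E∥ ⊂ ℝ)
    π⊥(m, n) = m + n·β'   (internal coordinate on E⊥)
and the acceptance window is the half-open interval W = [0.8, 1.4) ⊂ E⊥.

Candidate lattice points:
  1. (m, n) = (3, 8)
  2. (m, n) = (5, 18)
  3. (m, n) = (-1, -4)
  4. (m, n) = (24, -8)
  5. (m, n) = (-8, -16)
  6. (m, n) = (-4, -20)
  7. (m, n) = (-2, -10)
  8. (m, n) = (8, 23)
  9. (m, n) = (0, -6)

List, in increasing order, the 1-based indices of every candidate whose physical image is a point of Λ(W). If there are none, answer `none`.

1

Compute β' = (4−√20)/2 = -0.236068, so π⊥(m,n) = m -0.236068·n.
#1 (3,8): internal coord 3 + (8)·β' = +1.111456; +1.111456 ∈ [0.8, 1.4) → IN Λ
#2 (5,18): internal coord 5 + (18)·β' = +0.750776; +0.750776 ∉ [0.8, 1.4) → out
#3 (-1,-4): internal coord -1 + (-4)·β' = -0.055728; -0.055728 ∉ [0.8, 1.4) → out
#4 (24,-8): internal coord 24 + (-8)·β' = +25.888544; +25.888544 ∉ [0.8, 1.4) → out
#5 (-8,-16): internal coord -8 + (-16)·β' = -4.222912; -4.222912 ∉ [0.8, 1.4) → out
#6 (-4,-20): internal coord -4 + (-20)·β' = +0.721360; +0.721360 ∉ [0.8, 1.4) → out
#7 (-2,-10): internal coord -2 + (-10)·β' = +0.360680; +0.360680 ∉ [0.8, 1.4) → out
#8 (8,23): internal coord 8 + (23)·β' = +2.570437; +2.570437 ∉ [0.8, 1.4) → out
#9 (0,-6): internal coord 0 + (-6)·β' = +1.416408; +1.416408 ∉ [0.8, 1.4) → out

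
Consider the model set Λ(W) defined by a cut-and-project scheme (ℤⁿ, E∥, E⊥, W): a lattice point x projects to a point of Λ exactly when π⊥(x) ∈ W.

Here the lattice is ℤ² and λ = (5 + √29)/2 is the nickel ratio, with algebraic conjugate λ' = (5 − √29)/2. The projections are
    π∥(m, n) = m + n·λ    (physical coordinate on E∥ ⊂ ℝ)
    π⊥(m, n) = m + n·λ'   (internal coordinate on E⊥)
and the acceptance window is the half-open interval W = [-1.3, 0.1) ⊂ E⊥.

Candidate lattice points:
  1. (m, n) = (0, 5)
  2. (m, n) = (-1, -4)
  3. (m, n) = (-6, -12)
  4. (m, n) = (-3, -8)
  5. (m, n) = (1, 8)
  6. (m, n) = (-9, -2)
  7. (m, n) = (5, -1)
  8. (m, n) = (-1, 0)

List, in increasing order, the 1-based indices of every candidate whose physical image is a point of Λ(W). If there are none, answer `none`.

1, 2, 5, 8

Compute λ' = (5−√29)/2 = -0.19258, so π⊥(m,n) = m -0.19258·n.
#1 (0,5): internal coord 0 + (5)·λ' = -0.96291; -0.96291 ∈ [-1.3, 0.1) → IN Λ
#2 (-1,-4): internal coord -1 + (-4)·λ' = -0.22967; -0.22967 ∈ [-1.3, 0.1) → IN Λ
#3 (-6,-12): internal coord -6 + (-12)·λ' = -3.68901; -3.68901 ∉ [-1.3, 0.1) → out
#4 (-3,-8): internal coord -3 + (-8)·λ' = -1.45934; -1.45934 ∉ [-1.3, 0.1) → out
#5 (1,8): internal coord 1 + (8)·λ' = -0.54066; -0.54066 ∈ [-1.3, 0.1) → IN Λ
#6 (-9,-2): internal coord -9 + (-2)·λ' = -8.61484; -8.61484 ∉ [-1.3, 0.1) → out
#7 (5,-1): internal coord 5 + (-1)·λ' = +5.19258; +5.19258 ∉ [-1.3, 0.1) → out
#8 (-1,0): internal coord -1 + (0)·λ' = -1.00000; -1.00000 ∈ [-1.3, 0.1) → IN Λ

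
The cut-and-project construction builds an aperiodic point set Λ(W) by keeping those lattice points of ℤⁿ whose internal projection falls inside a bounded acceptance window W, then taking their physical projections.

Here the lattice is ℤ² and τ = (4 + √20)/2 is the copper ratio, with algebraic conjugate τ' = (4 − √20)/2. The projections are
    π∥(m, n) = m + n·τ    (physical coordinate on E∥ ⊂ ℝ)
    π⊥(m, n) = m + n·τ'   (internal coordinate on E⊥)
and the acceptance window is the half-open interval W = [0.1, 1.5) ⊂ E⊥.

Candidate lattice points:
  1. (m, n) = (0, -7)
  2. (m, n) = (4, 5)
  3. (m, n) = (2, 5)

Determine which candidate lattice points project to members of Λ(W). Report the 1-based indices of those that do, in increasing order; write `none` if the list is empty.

3

Numerically τ ≈ 4.236068 and τ' = −1/τ ≈ -0.236068.
[1] lift (0,-7): star map gives 1.652476; window check 0.1 ≤ 1.652476 < 1.5 is false → out
[2] lift (4,5): star map gives 2.819660; window check 0.1 ≤ 2.819660 < 1.5 is false → out
[3] lift (2,5): star map gives 0.819660; window check 0.1 ≤ 0.819660 < 1.5 is true → IN Λ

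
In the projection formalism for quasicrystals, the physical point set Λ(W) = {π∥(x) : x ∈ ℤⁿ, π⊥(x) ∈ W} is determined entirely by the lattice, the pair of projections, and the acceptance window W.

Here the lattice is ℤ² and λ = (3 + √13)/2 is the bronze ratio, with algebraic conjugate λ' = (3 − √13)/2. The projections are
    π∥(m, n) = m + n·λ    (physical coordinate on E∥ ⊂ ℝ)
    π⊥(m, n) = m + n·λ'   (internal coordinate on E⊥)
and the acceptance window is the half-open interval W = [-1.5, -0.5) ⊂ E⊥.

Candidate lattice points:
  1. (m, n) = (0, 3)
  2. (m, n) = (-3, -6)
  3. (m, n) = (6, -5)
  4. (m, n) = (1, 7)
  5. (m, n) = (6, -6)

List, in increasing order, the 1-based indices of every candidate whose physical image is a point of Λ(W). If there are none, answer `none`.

Numerically λ ≈ 3.30278 and λ' = −1/λ ≈ -0.30278.
candidate 1: (m,n)=(0,3) → π∥ = 0+3·λ ≈ 9.90833, π⊥ = 0+3·λ' ≈ -0.90833 ∈ [-1.5, -0.5) ⇒ IN Λ
candidate 2: (m,n)=(-3,-6) → π∥ = -3-6·λ ≈ -22.81665, π⊥ = -3-6·λ' ≈ -1.18335 ∈ [-1.5, -0.5) ⇒ IN Λ
candidate 3: (m,n)=(6,-5) → π∥ = 6-5·λ ≈ -10.51388, π⊥ = 6-5·λ' ≈ 7.51388 ∉ [-1.5, -0.5) ⇒ out
candidate 4: (m,n)=(1,7) → π∥ = 1+7·λ ≈ 24.11943, π⊥ = 1+7·λ' ≈ -1.11943 ∈ [-1.5, -0.5) ⇒ IN Λ
candidate 5: (m,n)=(6,-6) → π∥ = 6-6·λ ≈ -13.81665, π⊥ = 6-6·λ' ≈ 7.81665 ∉ [-1.5, -0.5) ⇒ out

1, 2, 4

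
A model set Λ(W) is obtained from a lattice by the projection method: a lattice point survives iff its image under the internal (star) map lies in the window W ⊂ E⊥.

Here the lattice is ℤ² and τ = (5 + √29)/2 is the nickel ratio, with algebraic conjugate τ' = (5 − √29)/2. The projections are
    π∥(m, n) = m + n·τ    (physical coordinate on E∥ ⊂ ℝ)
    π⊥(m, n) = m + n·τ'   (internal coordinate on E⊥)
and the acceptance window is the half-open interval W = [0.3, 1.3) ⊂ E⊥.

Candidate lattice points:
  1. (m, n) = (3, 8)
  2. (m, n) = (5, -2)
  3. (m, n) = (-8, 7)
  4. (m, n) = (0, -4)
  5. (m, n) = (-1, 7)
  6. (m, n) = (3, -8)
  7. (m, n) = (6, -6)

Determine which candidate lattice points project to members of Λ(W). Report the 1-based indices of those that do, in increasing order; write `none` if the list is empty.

4

Numerically τ ≈ 5.192582 and τ' = −1/τ ≈ -0.192582.
#1 (3,8): internal coord 3 + (8)·τ' = +1.459341; +1.459341 ∉ [0.3, 1.3) → out
#2 (5,-2): internal coord 5 + (-2)·τ' = +5.385165; +5.385165 ∉ [0.3, 1.3) → out
#3 (-8,7): internal coord -8 + (7)·τ' = -9.348077; -9.348077 ∉ [0.3, 1.3) → out
#4 (0,-4): internal coord 0 + (-4)·τ' = +0.770330; +0.770330 ∈ [0.3, 1.3) → IN Λ
#5 (-1,7): internal coord -1 + (7)·τ' = -2.348077; -2.348077 ∉ [0.3, 1.3) → out
#6 (3,-8): internal coord 3 + (-8)·τ' = +4.540659; +4.540659 ∉ [0.3, 1.3) → out
#7 (6,-6): internal coord 6 + (-6)·τ' = +7.155494; +7.155494 ∉ [0.3, 1.3) → out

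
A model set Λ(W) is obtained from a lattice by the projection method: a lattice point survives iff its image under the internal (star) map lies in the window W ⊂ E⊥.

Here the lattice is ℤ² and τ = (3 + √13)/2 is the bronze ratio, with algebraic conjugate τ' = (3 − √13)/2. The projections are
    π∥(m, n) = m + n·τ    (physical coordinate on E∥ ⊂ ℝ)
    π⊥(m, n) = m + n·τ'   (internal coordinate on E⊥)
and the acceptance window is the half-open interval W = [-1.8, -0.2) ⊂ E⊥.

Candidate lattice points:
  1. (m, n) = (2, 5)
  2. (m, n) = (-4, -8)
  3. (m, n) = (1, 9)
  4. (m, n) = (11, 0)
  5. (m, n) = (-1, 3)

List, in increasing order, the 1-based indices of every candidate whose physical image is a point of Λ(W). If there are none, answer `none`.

Compute τ' = (3−√13)/2 = -0.3028, so π⊥(m,n) = m -0.3028·n.
#1 (2,5): internal coord 2 + (5)·τ' = +0.4861; +0.4861 ∉ [-1.8, -0.2) → out
#2 (-4,-8): internal coord -4 + (-8)·τ' = -1.5778; -1.5778 ∈ [-1.8, -0.2) → IN Λ
#3 (1,9): internal coord 1 + (9)·τ' = -1.7250; -1.7250 ∈ [-1.8, -0.2) → IN Λ
#4 (11,0): internal coord 11 + (0)·τ' = +11.0000; +11.0000 ∉ [-1.8, -0.2) → out
#5 (-1,3): internal coord -1 + (3)·τ' = -1.9083; -1.9083 ∉ [-1.8, -0.2) → out

2, 3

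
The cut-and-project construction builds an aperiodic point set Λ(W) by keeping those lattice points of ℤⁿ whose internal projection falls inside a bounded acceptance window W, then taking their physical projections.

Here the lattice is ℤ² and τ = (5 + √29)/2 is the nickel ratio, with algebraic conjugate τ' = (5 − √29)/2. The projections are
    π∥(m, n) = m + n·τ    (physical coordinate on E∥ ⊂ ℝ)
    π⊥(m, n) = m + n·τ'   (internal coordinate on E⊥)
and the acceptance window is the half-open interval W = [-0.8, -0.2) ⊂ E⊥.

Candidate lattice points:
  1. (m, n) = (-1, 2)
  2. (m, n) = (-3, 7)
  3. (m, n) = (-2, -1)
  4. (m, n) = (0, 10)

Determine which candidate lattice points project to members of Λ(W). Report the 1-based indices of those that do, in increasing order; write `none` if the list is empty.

none

Numerically τ ≈ 5.19258 and τ' = −1/τ ≈ -0.19258.
#1 (-1,2): internal coord -1 + (2)·τ' = -1.38516; -1.38516 ∉ [-0.8, -0.2) → out
#2 (-3,7): internal coord -3 + (7)·τ' = -4.34808; -4.34808 ∉ [-0.8, -0.2) → out
#3 (-2,-1): internal coord -2 + (-1)·τ' = -1.80742; -1.80742 ∉ [-0.8, -0.2) → out
#4 (0,10): internal coord 0 + (10)·τ' = -1.92582; -1.92582 ∉ [-0.8, -0.2) → out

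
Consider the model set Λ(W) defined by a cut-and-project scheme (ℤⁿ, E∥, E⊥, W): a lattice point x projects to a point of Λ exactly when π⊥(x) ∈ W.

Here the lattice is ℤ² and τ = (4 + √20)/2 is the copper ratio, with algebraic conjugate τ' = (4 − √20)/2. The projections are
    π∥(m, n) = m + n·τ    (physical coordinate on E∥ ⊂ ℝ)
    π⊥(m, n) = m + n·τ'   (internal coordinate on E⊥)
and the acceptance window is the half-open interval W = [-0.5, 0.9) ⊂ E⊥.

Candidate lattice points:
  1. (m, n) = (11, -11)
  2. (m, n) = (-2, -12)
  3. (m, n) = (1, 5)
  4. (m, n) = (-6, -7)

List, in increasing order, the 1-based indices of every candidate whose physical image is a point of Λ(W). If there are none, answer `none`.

τ' = (4−√20)/2 ≈ -0.2361.
candidate 1: (m,n)=(11,-11) → π∥ = 11-11·τ ≈ -35.5967, π⊥ = 11-11·τ' ≈ 13.5967 ∉ [-0.5, 0.9) ⇒ out
candidate 2: (m,n)=(-2,-12) → π∥ = -2-12·τ ≈ -52.8328, π⊥ = -2-12·τ' ≈ 0.8328 ∈ [-0.5, 0.9) ⇒ IN Λ
candidate 3: (m,n)=(1,5) → π∥ = 1+5·τ ≈ 22.1803, π⊥ = 1+5·τ' ≈ -0.1803 ∈ [-0.5, 0.9) ⇒ IN Λ
candidate 4: (m,n)=(-6,-7) → π∥ = -6-7·τ ≈ -35.6525, π⊥ = -6-7·τ' ≈ -4.3475 ∉ [-0.5, 0.9) ⇒ out

2, 3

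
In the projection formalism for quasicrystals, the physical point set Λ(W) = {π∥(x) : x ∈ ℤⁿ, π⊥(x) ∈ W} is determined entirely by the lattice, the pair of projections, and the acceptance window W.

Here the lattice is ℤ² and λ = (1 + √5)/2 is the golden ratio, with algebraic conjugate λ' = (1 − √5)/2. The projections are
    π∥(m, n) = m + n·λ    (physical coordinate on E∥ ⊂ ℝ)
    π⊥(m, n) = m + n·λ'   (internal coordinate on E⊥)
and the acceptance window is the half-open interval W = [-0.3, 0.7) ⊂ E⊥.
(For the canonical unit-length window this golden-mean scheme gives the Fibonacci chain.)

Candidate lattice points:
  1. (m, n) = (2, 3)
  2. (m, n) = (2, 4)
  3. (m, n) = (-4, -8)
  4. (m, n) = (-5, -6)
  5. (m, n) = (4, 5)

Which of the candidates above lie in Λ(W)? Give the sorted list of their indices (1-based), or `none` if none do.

Numerically λ ≈ 1.61803 and λ' = −1/λ ≈ -0.61803.
[1] lift (2,3): star map gives 0.14590; window check -0.3 ≤ 0.14590 < 0.7 is true → IN Λ
[2] lift (2,4): star map gives -0.47214; window check -0.3 ≤ -0.47214 < 0.7 is false → out
[3] lift (-4,-8): star map gives 0.94427; window check -0.3 ≤ 0.94427 < 0.7 is false → out
[4] lift (-5,-6): star map gives -1.29180; window check -0.3 ≤ -1.29180 < 0.7 is false → out
[5] lift (4,5): star map gives 0.90983; window check -0.3 ≤ 0.90983 < 0.7 is false → out

1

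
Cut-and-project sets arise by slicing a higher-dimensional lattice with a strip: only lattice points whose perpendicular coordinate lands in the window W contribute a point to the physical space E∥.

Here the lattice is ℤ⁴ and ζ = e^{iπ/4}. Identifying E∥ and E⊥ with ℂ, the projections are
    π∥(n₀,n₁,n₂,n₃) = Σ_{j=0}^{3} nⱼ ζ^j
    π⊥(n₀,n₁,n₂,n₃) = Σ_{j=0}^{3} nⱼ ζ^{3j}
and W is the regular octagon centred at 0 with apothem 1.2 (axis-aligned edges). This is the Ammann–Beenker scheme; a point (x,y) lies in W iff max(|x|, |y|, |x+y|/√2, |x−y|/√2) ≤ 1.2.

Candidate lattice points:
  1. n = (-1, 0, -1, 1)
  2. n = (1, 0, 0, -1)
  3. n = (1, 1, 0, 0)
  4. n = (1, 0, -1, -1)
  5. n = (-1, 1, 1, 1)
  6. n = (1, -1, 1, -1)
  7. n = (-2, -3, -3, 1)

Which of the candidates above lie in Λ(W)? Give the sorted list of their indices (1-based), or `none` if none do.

With ζ = e^{iπ/4} the internal vectors are ζ^0,ζ^3,ζ^6,ζ^9.
candidate 1: n = (-1, 0, -1, 1) → π⊥ ≈ (-0.292893, +1.707107); max(|x|,|y|,|x±y|/√2) = 1.707107 > 1.2 ⇒ ∉ W
candidate 2: n = (1, 0, 0, -1) → π⊥ ≈ (+0.292893, -0.707107); max(|x|,|y|,|x±y|/√2) = 0.707107 ≤ 1.2 ⇒ ∈ W
candidate 3: n = (1, 1, 0, 0) → π⊥ ≈ (+0.292893, +0.707107); max(|x|,|y|,|x±y|/√2) = 0.707107 ≤ 1.2 ⇒ ∈ W
candidate 4: n = (1, 0, -1, -1) → π⊥ ≈ (+0.292893, +0.292893); max(|x|,|y|,|x±y|/√2) = 0.414214 ≤ 1.2 ⇒ ∈ W
candidate 5: n = (-1, 1, 1, 1) → π⊥ ≈ (-1.000000, +0.414214); max(|x|,|y|,|x±y|/√2) = 1.000000 ≤ 1.2 ⇒ ∈ W
candidate 6: n = (1, -1, 1, -1) → π⊥ ≈ (+1.000000, -2.414214); max(|x|,|y|,|x±y|/√2) = 2.414214 > 1.2 ⇒ ∉ W
candidate 7: n = (-2, -3, -3, 1) → π⊥ ≈ (+0.828427, +1.585786); max(|x|,|y|,|x±y|/√2) = 1.707107 > 1.2 ⇒ ∉ W

2, 3, 4, 5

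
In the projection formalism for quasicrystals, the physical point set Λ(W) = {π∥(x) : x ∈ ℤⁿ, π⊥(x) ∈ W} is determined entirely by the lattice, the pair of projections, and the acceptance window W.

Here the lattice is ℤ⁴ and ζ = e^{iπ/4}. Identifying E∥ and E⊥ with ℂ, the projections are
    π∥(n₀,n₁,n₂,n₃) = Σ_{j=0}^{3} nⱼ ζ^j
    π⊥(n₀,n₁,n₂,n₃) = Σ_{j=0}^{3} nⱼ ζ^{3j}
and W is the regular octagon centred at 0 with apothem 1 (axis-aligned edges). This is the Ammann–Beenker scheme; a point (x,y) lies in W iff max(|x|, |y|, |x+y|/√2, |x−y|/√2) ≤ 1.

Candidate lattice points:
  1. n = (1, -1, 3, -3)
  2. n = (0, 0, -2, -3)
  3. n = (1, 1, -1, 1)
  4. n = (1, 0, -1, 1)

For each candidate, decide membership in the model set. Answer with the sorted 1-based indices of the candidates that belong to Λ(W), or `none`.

none

π⊥(n) = n₀ + n₁ζ³ + n₂ζ⁶ + n₃ζ⁹ where ζ = e^{iπ/4}.
#1 (1, -1, 3, -3): internal (-0.41421, -5.82843); octagon support 5.82843 vs apothem 1 → ∉ W
#2 (0, 0, -2, -3): internal (-2.12132, -0.12132); octagon support 2.12132 vs apothem 1 → ∉ W
#3 (1, 1, -1, 1): internal (1.00000, 2.41421); octagon support 2.41421 vs apothem 1 → ∉ W
#4 (1, 0, -1, 1): internal (1.70711, 1.70711); octagon support 2.41421 vs apothem 1 → ∉ W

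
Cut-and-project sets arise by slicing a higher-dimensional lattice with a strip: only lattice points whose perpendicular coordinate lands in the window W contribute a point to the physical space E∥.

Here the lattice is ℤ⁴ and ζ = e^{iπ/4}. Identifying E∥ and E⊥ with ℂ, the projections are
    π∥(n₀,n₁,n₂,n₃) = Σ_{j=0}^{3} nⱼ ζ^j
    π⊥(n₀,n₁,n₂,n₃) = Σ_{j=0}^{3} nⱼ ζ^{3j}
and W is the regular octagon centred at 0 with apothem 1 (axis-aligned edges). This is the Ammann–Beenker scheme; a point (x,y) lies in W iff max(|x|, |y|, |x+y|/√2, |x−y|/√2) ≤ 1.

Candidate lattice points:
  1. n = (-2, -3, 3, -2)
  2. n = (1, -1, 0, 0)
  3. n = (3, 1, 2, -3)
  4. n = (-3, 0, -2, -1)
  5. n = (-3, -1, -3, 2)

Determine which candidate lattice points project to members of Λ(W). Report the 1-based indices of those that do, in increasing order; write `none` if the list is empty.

π⊥(n) = n₀ + n₁ζ³ + n₂ζ⁶ + n₃ζ⁹ where ζ = e^{iπ/4}.
candidate 1: n = (-2, -3, 3, -2) → π⊥ ≈ (-1.29289, -6.53553); max(|x|,|y|,|x±y|/√2) = 6.53553 > 1 ⇒ ∉ W
candidate 2: n = (1, -1, 0, 0) → π⊥ ≈ (+1.70711, -0.70711); max(|x|,|y|,|x±y|/√2) = 1.70711 > 1 ⇒ ∉ W
candidate 3: n = (3, 1, 2, -3) → π⊥ ≈ (+0.17157, -3.41421); max(|x|,|y|,|x±y|/√2) = 3.41421 > 1 ⇒ ∉ W
candidate 4: n = (-3, 0, -2, -1) → π⊥ ≈ (-3.70711, +1.29289); max(|x|,|y|,|x±y|/√2) = 3.70711 > 1 ⇒ ∉ W
candidate 5: n = (-3, -1, -3, 2) → π⊥ ≈ (-0.87868, +3.70711); max(|x|,|y|,|x±y|/√2) = 3.70711 > 1 ⇒ ∉ W

none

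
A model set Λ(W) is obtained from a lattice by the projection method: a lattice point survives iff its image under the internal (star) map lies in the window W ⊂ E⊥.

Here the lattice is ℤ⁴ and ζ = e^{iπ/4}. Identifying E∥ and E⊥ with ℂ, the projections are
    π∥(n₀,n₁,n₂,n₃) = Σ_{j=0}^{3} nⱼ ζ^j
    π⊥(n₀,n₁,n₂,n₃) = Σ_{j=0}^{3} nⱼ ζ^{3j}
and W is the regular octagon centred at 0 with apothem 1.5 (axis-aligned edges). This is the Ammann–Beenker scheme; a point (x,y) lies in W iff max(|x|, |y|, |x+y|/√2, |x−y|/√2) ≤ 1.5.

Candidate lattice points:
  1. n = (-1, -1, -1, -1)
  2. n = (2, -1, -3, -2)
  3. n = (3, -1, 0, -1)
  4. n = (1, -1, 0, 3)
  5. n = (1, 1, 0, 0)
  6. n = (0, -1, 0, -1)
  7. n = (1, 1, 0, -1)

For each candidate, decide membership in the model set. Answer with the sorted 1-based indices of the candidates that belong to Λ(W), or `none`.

1, 5, 6, 7

π⊥(n) = n₀ + n₁ζ³ + n₂ζ⁶ + n₃ζ⁹ where ζ = e^{iπ/4}.
#1 (-1, -1, -1, -1): internal (-1.0000, -0.4142); octagon support 1.0000 vs apothem 1.5 → ∈ W
#2 (2, -1, -3, -2): internal (1.2929, 0.8787); octagon support 1.5355 vs apothem 1.5 → ∉ W
#3 (3, -1, 0, -1): internal (3.0000, -1.4142); octagon support 3.1213 vs apothem 1.5 → ∉ W
#4 (1, -1, 0, 3): internal (3.8284, 1.4142); octagon support 3.8284 vs apothem 1.5 → ∉ W
#5 (1, 1, 0, 0): internal (0.2929, 0.7071); octagon support 0.7071 vs apothem 1.5 → ∈ W
#6 (0, -1, 0, -1): internal (0.0000, -1.4142); octagon support 1.4142 vs apothem 1.5 → ∈ W
#7 (1, 1, 0, -1): internal (-0.4142, 0.0000); octagon support 0.4142 vs apothem 1.5 → ∈ W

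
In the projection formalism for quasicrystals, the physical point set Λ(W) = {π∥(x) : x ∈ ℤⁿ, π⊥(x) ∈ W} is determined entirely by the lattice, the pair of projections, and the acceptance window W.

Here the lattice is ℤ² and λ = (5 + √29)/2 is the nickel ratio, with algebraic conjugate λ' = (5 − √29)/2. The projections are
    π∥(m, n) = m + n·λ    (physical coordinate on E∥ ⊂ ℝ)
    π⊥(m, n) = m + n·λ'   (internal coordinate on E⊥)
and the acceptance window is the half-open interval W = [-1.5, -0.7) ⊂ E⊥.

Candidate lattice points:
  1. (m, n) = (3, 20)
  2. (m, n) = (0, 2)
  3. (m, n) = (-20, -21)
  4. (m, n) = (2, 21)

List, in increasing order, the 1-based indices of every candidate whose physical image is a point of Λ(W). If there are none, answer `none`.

1

λ' = (5−√29)/2 ≈ -0.19258.
candidate 1: (m,n)=(3,20) → π∥ = 3+20·λ ≈ 106.85165, π⊥ = 3+20·λ' ≈ -0.85165 ∈ [-1.5, -0.7) ⇒ IN Λ
candidate 2: (m,n)=(0,2) → π∥ = 0+2·λ ≈ 10.38516, π⊥ = 0+2·λ' ≈ -0.38516 ∉ [-1.5, -0.7) ⇒ out
candidate 3: (m,n)=(-20,-21) → π∥ = -20-21·λ ≈ -129.04423, π⊥ = -20-21·λ' ≈ -15.95577 ∉ [-1.5, -0.7) ⇒ out
candidate 4: (m,n)=(2,21) → π∥ = 2+21·λ ≈ 111.04423, π⊥ = 2+21·λ' ≈ -2.04423 ∉ [-1.5, -0.7) ⇒ out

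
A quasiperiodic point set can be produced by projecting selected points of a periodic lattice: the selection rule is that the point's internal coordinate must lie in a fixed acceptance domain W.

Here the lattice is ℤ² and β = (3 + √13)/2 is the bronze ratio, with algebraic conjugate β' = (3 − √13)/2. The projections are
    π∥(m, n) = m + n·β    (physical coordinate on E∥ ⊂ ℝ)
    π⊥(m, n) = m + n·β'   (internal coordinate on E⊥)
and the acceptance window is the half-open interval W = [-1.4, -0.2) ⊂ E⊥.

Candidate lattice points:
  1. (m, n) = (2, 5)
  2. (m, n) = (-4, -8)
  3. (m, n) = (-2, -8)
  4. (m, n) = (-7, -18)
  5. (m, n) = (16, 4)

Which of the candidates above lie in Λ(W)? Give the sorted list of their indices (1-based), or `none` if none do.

none

β' = (3−√13)/2 ≈ -0.3028.
#1 (2,5): internal coord 2 + (5)·β' = +0.4861; +0.4861 ∉ [-1.4, -0.2) → out
#2 (-4,-8): internal coord -4 + (-8)·β' = -1.5778; -1.5778 ∉ [-1.4, -0.2) → out
#3 (-2,-8): internal coord -2 + (-8)·β' = +0.4222; +0.4222 ∉ [-1.4, -0.2) → out
#4 (-7,-18): internal coord -7 + (-18)·β' = -1.5500; -1.5500 ∉ [-1.4, -0.2) → out
#5 (16,4): internal coord 16 + (4)·β' = +14.7889; +14.7889 ∉ [-1.4, -0.2) → out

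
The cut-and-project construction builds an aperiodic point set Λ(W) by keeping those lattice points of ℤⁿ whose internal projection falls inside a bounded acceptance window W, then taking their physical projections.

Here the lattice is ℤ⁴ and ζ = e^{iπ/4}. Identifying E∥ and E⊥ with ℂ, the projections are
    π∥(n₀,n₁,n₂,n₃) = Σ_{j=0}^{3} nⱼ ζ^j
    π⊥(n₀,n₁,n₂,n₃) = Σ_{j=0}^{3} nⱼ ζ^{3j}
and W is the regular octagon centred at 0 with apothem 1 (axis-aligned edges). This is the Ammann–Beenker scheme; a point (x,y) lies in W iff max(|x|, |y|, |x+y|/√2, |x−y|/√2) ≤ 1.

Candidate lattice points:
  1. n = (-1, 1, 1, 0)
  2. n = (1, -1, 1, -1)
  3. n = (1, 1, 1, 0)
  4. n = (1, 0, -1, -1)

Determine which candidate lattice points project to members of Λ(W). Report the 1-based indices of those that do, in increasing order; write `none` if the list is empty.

3, 4

With ζ = e^{iπ/4} the internal vectors are ζ^0,ζ^3,ζ^6,ζ^9.
#1 (-1, 1, 1, 0): internal (-1.7071, -0.2929); octagon support 1.7071 vs apothem 1 → ∉ W
#2 (1, -1, 1, -1): internal (1.0000, -2.4142); octagon support 2.4142 vs apothem 1 → ∉ W
#3 (1, 1, 1, 0): internal (0.2929, -0.2929); octagon support 0.4142 vs apothem 1 → ∈ W
#4 (1, 0, -1, -1): internal (0.2929, 0.2929); octagon support 0.4142 vs apothem 1 → ∈ W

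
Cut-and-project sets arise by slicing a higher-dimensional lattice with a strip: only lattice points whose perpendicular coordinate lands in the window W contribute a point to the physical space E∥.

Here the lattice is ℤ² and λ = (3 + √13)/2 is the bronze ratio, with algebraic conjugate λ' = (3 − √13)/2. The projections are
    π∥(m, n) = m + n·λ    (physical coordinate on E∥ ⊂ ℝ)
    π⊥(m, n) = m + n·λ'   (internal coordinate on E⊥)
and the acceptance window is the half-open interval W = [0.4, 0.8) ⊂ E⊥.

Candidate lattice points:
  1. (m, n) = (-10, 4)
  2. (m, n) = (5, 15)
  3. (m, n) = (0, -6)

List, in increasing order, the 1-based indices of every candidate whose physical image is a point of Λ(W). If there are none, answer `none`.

Numerically λ ≈ 3.30278 and λ' = −1/λ ≈ -0.30278.
#1 (-10,4): internal coord -10 + (4)·λ' = -11.21110; -11.21110 ∉ [0.4, 0.8) → out
#2 (5,15): internal coord 5 + (15)·λ' = +0.45837; +0.45837 ∈ [0.4, 0.8) → IN Λ
#3 (0,-6): internal coord 0 + (-6)·λ' = +1.81665; +1.81665 ∉ [0.4, 0.8) → out

2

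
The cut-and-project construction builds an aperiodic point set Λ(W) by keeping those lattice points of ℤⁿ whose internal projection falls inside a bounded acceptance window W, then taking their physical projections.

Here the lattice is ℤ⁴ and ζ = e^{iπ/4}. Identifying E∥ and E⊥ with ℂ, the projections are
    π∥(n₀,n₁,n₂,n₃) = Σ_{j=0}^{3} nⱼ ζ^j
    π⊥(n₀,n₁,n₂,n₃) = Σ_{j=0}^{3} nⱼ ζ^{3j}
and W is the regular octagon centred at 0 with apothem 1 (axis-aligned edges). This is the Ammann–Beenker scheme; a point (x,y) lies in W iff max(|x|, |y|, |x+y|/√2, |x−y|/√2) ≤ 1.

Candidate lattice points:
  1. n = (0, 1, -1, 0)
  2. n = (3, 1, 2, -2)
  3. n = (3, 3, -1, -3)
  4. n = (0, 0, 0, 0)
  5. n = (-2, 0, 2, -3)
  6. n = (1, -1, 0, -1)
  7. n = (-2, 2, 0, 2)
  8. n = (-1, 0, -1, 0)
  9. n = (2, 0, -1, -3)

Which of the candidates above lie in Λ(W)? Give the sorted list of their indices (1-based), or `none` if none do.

4

With ζ = e^{iπ/4} the internal vectors are ζ^0,ζ^3,ζ^6,ζ^9.
candidate 1: n = (0, 1, -1, 0) → π⊥ ≈ (-0.7071, +1.7071); max(|x|,|y|,|x±y|/√2) = 1.7071 > 1 ⇒ ∉ W
candidate 2: n = (3, 1, 2, -2) → π⊥ ≈ (+0.8787, -2.7071); max(|x|,|y|,|x±y|/√2) = 2.7071 > 1 ⇒ ∉ W
candidate 3: n = (3, 3, -1, -3) → π⊥ ≈ (-1.2426, +1.0000); max(|x|,|y|,|x±y|/√2) = 1.5858 > 1 ⇒ ∉ W
candidate 4: n = (0, 0, 0, 0) → π⊥ ≈ (+0.0000, +0.0000); max(|x|,|y|,|x±y|/√2) = 0.0000 ≤ 1 ⇒ ∈ W
candidate 5: n = (-2, 0, 2, -3) → π⊥ ≈ (-4.1213, -4.1213); max(|x|,|y|,|x±y|/√2) = 5.8284 > 1 ⇒ ∉ W
candidate 6: n = (1, -1, 0, -1) → π⊥ ≈ (+1.0000, -1.4142); max(|x|,|y|,|x±y|/√2) = 1.7071 > 1 ⇒ ∉ W
candidate 7: n = (-2, 2, 0, 2) → π⊥ ≈ (-2.0000, +2.8284); max(|x|,|y|,|x±y|/√2) = 3.4142 > 1 ⇒ ∉ W
candidate 8: n = (-1, 0, -1, 0) → π⊥ ≈ (-1.0000, +1.0000); max(|x|,|y|,|x±y|/√2) = 1.4142 > 1 ⇒ ∉ W
candidate 9: n = (2, 0, -1, -3) → π⊥ ≈ (-0.1213, -1.1213); max(|x|,|y|,|x±y|/√2) = 1.1213 > 1 ⇒ ∉ W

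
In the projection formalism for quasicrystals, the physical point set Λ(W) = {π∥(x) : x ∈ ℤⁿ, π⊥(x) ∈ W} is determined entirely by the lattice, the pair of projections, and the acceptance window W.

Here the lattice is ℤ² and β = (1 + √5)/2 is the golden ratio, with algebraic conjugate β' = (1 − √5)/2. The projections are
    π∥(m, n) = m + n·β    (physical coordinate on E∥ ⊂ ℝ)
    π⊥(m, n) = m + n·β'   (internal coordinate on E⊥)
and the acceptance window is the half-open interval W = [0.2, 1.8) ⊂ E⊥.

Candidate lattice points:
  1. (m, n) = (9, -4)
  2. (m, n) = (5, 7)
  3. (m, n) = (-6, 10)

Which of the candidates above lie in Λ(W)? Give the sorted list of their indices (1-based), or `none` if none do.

2

Compute β' = (1−√5)/2 = -0.618034, so π⊥(m,n) = m -0.618034·n.
candidate 1: (m,n)=(9,-4) → π∥ = 9-4·β ≈ 2.527864, π⊥ = 9-4·β' ≈ 11.472136 ∉ [0.2, 1.8) ⇒ out
candidate 2: (m,n)=(5,7) → π∥ = 5+7·β ≈ 16.326238, π⊥ = 5+7·β' ≈ 0.673762 ∈ [0.2, 1.8) ⇒ IN Λ
candidate 3: (m,n)=(-6,10) → π∥ = -6+10·β ≈ 10.180340, π⊥ = -6+10·β' ≈ -12.180340 ∉ [0.2, 1.8) ⇒ out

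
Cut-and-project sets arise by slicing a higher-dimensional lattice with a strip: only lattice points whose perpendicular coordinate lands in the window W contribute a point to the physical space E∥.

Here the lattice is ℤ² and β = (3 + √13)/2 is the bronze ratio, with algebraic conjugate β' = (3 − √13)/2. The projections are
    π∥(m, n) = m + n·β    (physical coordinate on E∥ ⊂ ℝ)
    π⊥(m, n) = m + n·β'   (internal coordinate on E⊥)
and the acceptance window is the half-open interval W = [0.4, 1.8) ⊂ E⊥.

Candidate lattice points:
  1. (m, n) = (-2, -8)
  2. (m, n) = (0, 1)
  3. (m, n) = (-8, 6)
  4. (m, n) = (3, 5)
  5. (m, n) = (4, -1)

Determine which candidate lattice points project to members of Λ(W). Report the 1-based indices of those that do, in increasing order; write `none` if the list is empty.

1, 4

β' = (3−√13)/2 ≈ -0.30278.
#1 (-2,-8): internal coord -2 + (-8)·β' = +0.42221; +0.42221 ∈ [0.4, 1.8) → IN Λ
#2 (0,1): internal coord 0 + (1)·β' = -0.30278; -0.30278 ∉ [0.4, 1.8) → out
#3 (-8,6): internal coord -8 + (6)·β' = -9.81665; -9.81665 ∉ [0.4, 1.8) → out
#4 (3,5): internal coord 3 + (5)·β' = +1.48612; +1.48612 ∈ [0.4, 1.8) → IN Λ
#5 (4,-1): internal coord 4 + (-1)·β' = +4.30278; +4.30278 ∉ [0.4, 1.8) → out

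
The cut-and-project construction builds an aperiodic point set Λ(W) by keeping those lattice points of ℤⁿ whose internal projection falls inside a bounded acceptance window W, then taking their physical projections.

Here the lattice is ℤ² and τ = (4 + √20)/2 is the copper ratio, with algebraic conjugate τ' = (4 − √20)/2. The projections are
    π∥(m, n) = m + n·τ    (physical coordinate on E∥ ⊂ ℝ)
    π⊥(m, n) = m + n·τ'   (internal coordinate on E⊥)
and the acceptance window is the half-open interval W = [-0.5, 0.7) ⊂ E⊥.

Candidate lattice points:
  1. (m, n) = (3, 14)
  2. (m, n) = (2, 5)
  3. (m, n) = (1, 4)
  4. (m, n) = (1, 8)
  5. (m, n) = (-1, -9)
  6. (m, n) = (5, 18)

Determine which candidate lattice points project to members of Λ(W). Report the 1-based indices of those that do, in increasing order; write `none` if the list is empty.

Compute τ' = (4−√20)/2 = -0.23607, so π⊥(m,n) = m -0.23607·n.
[1] lift (3,14): star map gives -0.30495; window check -0.5 ≤ -0.30495 < 0.7 is true → IN Λ
[2] lift (2,5): star map gives 0.81966; window check -0.5 ≤ 0.81966 < 0.7 is false → out
[3] lift (1,4): star map gives 0.05573; window check -0.5 ≤ 0.05573 < 0.7 is true → IN Λ
[4] lift (1,8): star map gives -0.88854; window check -0.5 ≤ -0.88854 < 0.7 is false → out
[5] lift (-1,-9): star map gives 1.12461; window check -0.5 ≤ 1.12461 < 0.7 is false → out
[6] lift (5,18): star map gives 0.75078; window check -0.5 ≤ 0.75078 < 0.7 is false → out

1, 3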